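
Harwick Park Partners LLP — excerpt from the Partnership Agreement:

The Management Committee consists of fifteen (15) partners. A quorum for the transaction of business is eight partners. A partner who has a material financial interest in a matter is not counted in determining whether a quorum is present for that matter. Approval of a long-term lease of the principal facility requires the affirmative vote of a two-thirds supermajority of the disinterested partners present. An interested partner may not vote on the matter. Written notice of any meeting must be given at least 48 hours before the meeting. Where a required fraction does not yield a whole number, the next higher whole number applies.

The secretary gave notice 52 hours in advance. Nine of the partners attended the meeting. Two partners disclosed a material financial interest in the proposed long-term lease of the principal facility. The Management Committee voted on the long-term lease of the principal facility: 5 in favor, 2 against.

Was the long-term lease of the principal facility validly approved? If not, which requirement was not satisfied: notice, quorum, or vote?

Notice: 52 hours given; 48 required (52 ≥ 48). Satisfied.
Quorum: 9 present, but the 2 interested partners do not count, leaving 7. Quorum is 8. Not satisfied.
Vote: the long-term lease of the principal facility requires two-thirds of the disinterested partners present (9 − 2 = 7). 2/3 of 7 = 4.67, rounded up to 5, so 5 affirmative votes are needed; 5 voted in favor. Satisfied. (Moot — without a quorum no business can be validly transacted.)

Invalid — quorum requirement not satisfied.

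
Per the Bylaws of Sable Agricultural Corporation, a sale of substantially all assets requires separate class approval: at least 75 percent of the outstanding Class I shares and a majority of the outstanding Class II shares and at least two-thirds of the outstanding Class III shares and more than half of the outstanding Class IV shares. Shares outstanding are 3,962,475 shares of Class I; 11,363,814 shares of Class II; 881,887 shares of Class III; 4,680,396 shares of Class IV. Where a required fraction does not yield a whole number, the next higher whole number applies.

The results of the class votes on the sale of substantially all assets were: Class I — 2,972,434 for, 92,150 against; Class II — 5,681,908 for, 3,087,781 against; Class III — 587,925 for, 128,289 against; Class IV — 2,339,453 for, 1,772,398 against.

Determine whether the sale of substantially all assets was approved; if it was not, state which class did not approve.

Not approved — the Class IV shares did not give the required vote.

Class I: 3/4 of 3962475 = 2971856.25, rounded up to 2971857; 2,971,857 required, 2,972,434 in favor — approved.
Class II: a majority of 11363814 is 5681908; 5,681,908 required, 5,681,908 in favor — approved.
Class III: 2/3 of 881887 = 587924.67, rounded up to 587925; 587,925 required, 587,925 in favor — approved.
Class IV: a majority of 4680396 is 2340199; 2,340,199 required, 2,339,453 in favor — not approved.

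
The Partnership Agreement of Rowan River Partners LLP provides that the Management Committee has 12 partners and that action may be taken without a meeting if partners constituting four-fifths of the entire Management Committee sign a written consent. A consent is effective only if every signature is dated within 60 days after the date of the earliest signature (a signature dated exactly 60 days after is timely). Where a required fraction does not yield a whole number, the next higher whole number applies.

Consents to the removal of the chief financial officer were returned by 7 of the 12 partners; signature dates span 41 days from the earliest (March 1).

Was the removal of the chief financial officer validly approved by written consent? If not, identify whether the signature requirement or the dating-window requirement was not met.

Signatures required: four-fifths of 12 — 4/5 of 12 = 9.60, rounded up to 10, so 10 needed; 7 signed. Insufficient.
Dating window: the latest signature is 41 days after the earliest; the limit is 60 days. Within the window.

Not effective — insufficient signatures.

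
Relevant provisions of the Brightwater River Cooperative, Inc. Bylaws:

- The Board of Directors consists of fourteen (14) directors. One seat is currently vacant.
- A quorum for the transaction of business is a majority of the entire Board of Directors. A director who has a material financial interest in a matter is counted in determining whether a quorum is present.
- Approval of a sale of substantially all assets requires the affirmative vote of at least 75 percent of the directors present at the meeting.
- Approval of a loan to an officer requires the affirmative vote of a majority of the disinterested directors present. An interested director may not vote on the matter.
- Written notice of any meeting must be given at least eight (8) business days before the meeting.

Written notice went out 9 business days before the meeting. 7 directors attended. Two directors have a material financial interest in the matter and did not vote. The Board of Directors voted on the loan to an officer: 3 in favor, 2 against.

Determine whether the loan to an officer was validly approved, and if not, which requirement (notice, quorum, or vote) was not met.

Invalid — quorum requirement not satisfied.

Notice: 9 business days given; 8 required (9 ≥ 8). Satisfied.
Quorum: 7 present (interested directors count toward quorum); quorum is 8. Not satisfied.
Vote: the loan to an officer requires a majority of the disinterested directors present (7 − 2 = 5). A majority of 5 is 3, so 3 affirmative votes are needed; 3 voted in favor. Satisfied. (Moot — without a quorum no business can be validly transacted.)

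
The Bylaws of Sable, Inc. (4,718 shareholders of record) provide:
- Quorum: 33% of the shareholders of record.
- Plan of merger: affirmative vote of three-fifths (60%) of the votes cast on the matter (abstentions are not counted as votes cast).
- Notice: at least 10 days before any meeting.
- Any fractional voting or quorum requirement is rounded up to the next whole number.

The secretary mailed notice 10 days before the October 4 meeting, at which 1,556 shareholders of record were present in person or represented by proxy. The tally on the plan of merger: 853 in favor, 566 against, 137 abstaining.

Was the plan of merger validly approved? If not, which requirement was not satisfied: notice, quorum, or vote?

Invalid — quorum requirement not satisfied.

Notice: 10 days given; 10 required. Satisfied.
Quorum: 33% of 4,718 = 1,556.94, rounded up to 1,557; 1,556 present. Not satisfied.
Vote: requires three-fifths of the votes cast (1,556 − 137 abstaining = 1,419); 3/5 of 1419 = 851.40, rounded up to 852, so 852 needed; 853 in favor. Satisfied.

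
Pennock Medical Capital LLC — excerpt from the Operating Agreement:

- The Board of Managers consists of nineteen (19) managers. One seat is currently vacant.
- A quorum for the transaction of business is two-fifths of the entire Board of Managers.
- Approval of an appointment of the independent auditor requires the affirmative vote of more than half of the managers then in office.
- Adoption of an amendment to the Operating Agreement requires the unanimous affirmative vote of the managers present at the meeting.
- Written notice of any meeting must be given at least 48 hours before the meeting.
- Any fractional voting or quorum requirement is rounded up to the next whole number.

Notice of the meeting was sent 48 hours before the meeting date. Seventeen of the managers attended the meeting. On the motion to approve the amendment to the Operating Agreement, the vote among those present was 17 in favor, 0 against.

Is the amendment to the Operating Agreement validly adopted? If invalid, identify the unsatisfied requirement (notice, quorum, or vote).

Valid — all requirements satisfied.

Notice: 48 hours given; 48 required (48 ≥ 48). Satisfied.
Quorum: 17 present; quorum is 8. Satisfied.
Vote: the amendment to the Operating Agreement requires the unanimous vote of the managers present (17). Unanimous means all 17, so 17 affirmative votes are needed; 17 voted in favor. Satisfied.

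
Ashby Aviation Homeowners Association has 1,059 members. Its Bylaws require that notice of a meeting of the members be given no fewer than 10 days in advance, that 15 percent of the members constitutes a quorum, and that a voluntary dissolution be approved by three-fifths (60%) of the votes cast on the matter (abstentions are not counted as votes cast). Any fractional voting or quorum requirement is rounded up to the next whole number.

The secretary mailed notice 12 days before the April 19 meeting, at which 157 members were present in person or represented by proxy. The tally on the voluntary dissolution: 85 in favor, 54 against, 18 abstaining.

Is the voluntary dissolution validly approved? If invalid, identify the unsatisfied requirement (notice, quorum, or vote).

Notice: 12 days given; 10 required. Satisfied.
Quorum: 15% of 1,059 = 158.85, rounded up to 159; 157 present. Not satisfied.
Vote: requires three-fifths of the votes cast (157 − 18 abstaining = 139); 3/5 of 139 = 83.40, rounded up to 84, so 84 needed; 85 in favor. Satisfied.

Invalid — quorum requirement not satisfied.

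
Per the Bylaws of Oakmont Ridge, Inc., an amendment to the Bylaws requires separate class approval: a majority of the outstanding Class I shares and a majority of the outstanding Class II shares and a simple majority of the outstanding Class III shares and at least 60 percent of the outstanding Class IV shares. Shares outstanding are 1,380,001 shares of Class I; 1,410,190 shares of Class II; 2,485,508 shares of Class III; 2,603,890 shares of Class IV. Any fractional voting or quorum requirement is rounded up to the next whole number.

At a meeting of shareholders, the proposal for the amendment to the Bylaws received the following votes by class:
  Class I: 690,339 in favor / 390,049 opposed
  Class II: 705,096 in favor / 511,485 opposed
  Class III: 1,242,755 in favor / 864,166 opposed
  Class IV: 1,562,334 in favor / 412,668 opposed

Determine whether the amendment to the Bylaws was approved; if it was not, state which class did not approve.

Class I: a majority of 1380001 is 690001; 690,001 required, 690,339 in favor — approved.
Class II: a majority of 1410190 is 705096; 705,096 required, 705,096 in favor — approved.
Class III: a majority of 2485508 is 1242755; 1,242,755 required, 1,242,755 in favor — approved.
Class IV: 3/5 of 2603890 = 1562334; 1,562,334 required, 1,562,334 in favor — approved.

Approved — every class gave the required vote.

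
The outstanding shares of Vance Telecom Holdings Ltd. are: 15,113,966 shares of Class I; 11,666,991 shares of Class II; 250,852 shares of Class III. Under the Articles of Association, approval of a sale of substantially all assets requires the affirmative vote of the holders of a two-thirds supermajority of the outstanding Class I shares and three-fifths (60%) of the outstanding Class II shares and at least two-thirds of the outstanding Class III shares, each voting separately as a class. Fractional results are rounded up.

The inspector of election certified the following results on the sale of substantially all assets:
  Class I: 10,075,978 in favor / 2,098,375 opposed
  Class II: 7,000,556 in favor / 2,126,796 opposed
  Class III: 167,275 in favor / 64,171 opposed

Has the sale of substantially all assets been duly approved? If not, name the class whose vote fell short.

Class I: 2/3 of 15113966 = 10075977.33, rounded up to 10075978; 10,075,978 required, 10,075,978 in favor — approved.
Class II: 3/5 of 11666991 = 7000194.60, rounded up to 7000195; 7,000,195 required, 7,000,556 in favor — approved.
Class III: 2/3 of 250852 = 167234.67, rounded up to 167235; 167,235 required, 167,275 in favor — approved.

Approved — every class gave the required vote.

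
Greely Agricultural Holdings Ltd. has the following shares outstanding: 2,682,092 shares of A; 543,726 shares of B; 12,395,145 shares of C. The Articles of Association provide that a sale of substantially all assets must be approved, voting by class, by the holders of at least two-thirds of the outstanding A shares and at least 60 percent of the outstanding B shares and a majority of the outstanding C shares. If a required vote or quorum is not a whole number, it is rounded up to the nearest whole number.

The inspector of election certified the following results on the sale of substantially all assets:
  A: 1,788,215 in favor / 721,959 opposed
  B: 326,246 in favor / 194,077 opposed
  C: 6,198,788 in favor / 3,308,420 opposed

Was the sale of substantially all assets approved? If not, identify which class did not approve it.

Approved — every class gave the required vote.

A: 2/3 of 2682092 = 1788061.33, rounded up to 1788062; 1,788,062 required, 1,788,215 in favor — approved.
B: 3/5 of 543726 = 326235.60, rounded up to 326236; 326,236 required, 326,246 in favor — approved.
C: a majority of 12395145 is 6197573; 6,197,573 required, 6,198,788 in favor — approved.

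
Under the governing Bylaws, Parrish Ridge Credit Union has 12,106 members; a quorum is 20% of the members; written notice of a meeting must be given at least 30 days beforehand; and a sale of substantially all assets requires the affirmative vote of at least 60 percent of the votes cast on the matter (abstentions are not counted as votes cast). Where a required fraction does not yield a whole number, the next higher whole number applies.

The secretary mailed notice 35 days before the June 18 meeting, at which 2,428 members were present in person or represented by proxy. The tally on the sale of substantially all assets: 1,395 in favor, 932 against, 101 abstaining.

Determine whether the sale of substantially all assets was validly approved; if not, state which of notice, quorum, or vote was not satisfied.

Notice: 35 days given; 30 required. Satisfied.
Quorum: 20% of 12,106 = 2,421.20, rounded up to 2,422; 2,428 present. Satisfied.
Vote: requires three-fifths of the votes cast (2,428 − 101 abstaining = 2,327); 3/5 of 2327 = 1396.20, rounded up to 1397, so 1,397 needed; 1,395 in favor. Not satisfied.

Invalid — vote requirement not satisfied.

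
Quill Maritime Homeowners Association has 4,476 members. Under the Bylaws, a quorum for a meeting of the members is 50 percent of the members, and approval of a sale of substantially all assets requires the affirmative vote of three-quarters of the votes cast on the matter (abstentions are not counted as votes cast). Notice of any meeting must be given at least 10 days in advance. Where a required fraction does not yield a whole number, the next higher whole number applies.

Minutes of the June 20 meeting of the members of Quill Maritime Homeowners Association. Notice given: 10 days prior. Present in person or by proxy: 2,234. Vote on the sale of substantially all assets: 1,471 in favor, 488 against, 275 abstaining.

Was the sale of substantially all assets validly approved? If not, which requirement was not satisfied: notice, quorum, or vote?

Invalid — quorum requirement not satisfied.

Notice: 10 days given; 10 required. Satisfied.
Quorum: 50% of 4,476 = 2,238; 2,234 present. Not satisfied.
Vote: requires three-fourths of the votes cast (2,234 − 275 abstaining = 1,959); 3/4 of 1959 = 1469.25, rounded up to 1470, so 1,470 needed; 1,471 in favor. Satisfied.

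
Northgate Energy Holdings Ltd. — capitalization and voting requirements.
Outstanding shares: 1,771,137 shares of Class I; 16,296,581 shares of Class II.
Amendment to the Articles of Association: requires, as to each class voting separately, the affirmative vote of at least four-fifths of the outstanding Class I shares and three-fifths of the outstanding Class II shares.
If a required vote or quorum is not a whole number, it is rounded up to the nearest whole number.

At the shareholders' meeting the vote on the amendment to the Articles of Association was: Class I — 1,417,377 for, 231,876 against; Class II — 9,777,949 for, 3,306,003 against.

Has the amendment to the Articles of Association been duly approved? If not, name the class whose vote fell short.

Class I: 4/5 of 1771137 = 1416909.60, rounded up to 1416910; 1,416,910 required, 1,417,377 in favor — approved.
Class II: 3/5 of 16296581 = 9777948.60, rounded up to 9777949; 9,777,949 required, 9,777,949 in favor — approved.

Approved — every class gave the required vote.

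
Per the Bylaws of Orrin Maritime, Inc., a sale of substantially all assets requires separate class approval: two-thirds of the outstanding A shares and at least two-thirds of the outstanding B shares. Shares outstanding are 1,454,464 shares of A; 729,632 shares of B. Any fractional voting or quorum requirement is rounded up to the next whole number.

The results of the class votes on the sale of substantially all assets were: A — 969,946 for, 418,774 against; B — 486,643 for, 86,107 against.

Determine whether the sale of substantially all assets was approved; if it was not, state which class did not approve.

Approved — every class gave the required vote.

A: 2/3 of 1454464 = 969642.67, rounded up to 969643; 969,643 required, 969,946 in favor — approved.
B: 2/3 of 729632 = 486421.33, rounded up to 486422; 486,422 required, 486,643 in favor — approved.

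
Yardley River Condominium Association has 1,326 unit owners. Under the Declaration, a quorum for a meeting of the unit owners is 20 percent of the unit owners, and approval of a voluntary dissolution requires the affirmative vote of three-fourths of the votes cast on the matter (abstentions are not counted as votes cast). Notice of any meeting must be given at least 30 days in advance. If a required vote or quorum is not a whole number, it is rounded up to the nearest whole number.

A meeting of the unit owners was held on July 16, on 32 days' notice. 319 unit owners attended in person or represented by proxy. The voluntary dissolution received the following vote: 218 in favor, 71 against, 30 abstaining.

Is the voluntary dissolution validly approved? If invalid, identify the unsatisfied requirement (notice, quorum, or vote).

Notice: 32 days given; 30 required. Satisfied.
Quorum: 20% of 1,326 = 265.20, rounded up to 266; 319 present. Satisfied.
Vote: requires three-fourths of the votes cast (319 − 30 abstaining = 289); 3/4 of 289 = 216.75, rounded up to 217, so 217 needed; 218 in favor. Satisfied.

Valid — all requirements satisfied.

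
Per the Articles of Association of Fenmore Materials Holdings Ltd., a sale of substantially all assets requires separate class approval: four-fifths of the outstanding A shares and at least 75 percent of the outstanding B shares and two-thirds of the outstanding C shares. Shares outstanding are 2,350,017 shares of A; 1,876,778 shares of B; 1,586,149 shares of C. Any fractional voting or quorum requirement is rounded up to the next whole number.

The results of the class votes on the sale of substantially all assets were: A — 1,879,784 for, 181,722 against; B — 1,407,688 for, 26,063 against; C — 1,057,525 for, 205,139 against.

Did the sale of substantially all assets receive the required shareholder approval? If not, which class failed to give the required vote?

A: 4/5 of 2350017 = 1880013.60, rounded up to 1880014; 1,880,014 required, 1,879,784 in favor — not approved.
B: 3/4 of 1876778 = 1407583.50, rounded up to 1407584; 1,407,584 required, 1,407,688 in favor — approved.
C: 2/3 of 1586149 = 1057432.67, rounded up to 1057433; 1,057,433 required, 1,057,525 in favor — approved.

Not approved — the A shares did not give the required vote.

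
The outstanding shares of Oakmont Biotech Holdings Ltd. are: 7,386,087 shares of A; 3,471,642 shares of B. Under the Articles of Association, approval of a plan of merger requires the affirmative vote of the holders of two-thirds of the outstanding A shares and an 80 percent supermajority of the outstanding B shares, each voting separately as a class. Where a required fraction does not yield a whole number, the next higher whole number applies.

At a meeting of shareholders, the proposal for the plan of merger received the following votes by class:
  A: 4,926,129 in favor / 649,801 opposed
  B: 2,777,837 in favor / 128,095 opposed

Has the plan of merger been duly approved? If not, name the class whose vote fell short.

Approved — every class gave the required vote.

A: 2/3 of 7386087 = 4924058; 4,924,058 required, 4,926,129 in favor — approved.
B: 4/5 of 3471642 = 2777313.60, rounded up to 2777314; 2,777,314 required, 2,777,837 in favor — approved.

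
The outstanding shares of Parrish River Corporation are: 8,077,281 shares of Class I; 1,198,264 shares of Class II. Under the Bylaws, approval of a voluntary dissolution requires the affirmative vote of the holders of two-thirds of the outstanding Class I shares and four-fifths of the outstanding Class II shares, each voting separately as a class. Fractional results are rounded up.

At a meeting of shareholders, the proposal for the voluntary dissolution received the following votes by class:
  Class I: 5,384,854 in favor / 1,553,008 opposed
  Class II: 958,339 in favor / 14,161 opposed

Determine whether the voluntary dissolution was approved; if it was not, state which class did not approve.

Class I: 2/3 of 8077281 = 5384854; 5,384,854 required, 5,384,854 in favor — approved.
Class II: 4/5 of 1198264 = 958611.20, rounded up to 958612; 958,612 required, 958,339 in favor — not approved.

Not approved — the Class II shares did not give the required vote.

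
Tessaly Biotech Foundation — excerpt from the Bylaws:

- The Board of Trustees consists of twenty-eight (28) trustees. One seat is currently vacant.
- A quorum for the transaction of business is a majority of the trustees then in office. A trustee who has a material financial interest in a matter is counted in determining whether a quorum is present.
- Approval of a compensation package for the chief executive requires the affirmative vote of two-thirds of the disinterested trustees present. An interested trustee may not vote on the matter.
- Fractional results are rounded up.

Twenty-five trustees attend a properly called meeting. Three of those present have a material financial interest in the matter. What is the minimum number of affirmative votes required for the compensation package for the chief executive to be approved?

The compensation package for the chief executive requires two-thirds of the disinterested trustees present (25 − 3 = 22).
2/3 of 22 = 14.67, rounded up to 15.

15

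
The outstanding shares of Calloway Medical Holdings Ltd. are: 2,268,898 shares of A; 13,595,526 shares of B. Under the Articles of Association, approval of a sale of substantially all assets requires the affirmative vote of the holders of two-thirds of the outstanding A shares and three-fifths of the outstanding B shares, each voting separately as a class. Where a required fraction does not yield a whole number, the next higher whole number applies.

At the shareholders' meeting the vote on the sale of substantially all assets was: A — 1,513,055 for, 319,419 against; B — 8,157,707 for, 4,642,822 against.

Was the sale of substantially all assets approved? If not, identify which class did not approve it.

A: 2/3 of 2268898 = 1512598.67, rounded up to 1512599; 1,512,599 required, 1,513,055 in favor — approved.
B: 3/5 of 13595526 = 8157315.60, rounded up to 8157316; 8,157,316 required, 8,157,707 in favor — approved.

Approved — every class gave the required vote.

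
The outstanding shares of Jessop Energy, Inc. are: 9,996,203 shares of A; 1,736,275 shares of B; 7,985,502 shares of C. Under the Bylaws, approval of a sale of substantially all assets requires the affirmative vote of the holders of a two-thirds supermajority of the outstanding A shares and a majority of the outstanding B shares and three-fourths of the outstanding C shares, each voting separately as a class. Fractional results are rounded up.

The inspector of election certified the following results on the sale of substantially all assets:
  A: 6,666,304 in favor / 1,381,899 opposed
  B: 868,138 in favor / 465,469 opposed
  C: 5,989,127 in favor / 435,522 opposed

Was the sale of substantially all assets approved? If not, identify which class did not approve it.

Approved — every class gave the required vote.

A: 2/3 of 9996203 = 6664135.33, rounded up to 6664136; 6,664,136 required, 6,666,304 in favor — approved.
B: a majority of 1736275 is 868138; 868,138 required, 868,138 in favor — approved.
C: 3/4 of 7985502 = 5989126.50, rounded up to 5989127; 5,989,127 required, 5,989,127 in favor — approved.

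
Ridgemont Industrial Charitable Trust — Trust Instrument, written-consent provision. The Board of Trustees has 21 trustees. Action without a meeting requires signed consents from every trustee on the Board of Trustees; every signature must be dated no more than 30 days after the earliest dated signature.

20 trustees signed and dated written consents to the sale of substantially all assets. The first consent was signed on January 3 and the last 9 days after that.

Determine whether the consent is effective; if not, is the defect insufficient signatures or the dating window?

Signatures required: all of 21 — unanimous means all 21, so 21 needed; 20 signed. Insufficient.
Dating window: the latest signature is 9 days after the earliest; the limit is 30 days. Within the window.

Not effective — insufficient signatures.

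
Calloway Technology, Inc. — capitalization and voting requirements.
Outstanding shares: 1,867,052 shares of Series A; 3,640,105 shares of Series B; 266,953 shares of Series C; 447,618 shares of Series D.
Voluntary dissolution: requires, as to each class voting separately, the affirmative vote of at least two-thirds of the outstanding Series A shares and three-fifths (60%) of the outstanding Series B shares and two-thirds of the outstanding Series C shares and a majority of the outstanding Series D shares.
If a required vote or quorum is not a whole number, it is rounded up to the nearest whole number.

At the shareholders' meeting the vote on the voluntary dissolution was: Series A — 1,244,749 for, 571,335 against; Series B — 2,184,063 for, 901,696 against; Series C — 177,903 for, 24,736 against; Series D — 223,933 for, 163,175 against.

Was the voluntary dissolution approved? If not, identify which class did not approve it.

Not approved — the Series C shares did not give the required vote.

Series A: 2/3 of 1867052 = 1244701.33, rounded up to 1244702; 1,244,702 required, 1,244,749 in favor — approved.
Series B: 3/5 of 3640105 = 2184063; 2,184,063 required, 2,184,063 in favor — approved.
Series C: 2/3 of 266953 = 177968.67, rounded up to 177969; 177,969 required, 177,903 in favor — not approved.
Series D: a majority of 447618 is 223810; 223,810 required, 223,933 in favor — approved.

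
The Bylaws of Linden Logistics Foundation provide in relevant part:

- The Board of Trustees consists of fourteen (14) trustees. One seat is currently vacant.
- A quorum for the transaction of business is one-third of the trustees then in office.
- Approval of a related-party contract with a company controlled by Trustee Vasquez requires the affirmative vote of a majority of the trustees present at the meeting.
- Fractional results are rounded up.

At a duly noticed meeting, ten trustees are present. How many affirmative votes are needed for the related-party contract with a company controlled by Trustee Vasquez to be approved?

6

The related-party contract with a company controlled by Trustee Vasquez requires a majority of the trustees present (10).
A majority of 10 is 6.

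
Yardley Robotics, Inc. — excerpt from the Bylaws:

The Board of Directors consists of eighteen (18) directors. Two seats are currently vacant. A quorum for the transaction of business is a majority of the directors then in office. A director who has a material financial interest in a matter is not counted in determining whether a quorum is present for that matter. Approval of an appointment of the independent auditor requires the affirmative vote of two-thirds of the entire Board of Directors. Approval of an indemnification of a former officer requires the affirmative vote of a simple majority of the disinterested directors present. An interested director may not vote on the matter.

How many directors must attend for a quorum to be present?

9

A majority of 16 is 9.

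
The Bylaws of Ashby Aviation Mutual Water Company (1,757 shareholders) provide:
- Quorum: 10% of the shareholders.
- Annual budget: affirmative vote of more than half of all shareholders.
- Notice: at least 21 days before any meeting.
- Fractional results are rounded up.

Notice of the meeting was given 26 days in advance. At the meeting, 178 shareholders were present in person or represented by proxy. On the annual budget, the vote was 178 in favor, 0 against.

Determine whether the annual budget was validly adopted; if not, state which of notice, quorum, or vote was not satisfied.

Invalid — vote requirement not satisfied.

Notice: 26 days given; 21 required. Satisfied.
Quorum: 10% of 1,757 = 175.70, rounded up to 176; 178 present. Satisfied.
Vote: requires a majority of all shareholders (1,757); a majority of 1757 is 879, so 879 needed; 178 in favor. Not satisfied.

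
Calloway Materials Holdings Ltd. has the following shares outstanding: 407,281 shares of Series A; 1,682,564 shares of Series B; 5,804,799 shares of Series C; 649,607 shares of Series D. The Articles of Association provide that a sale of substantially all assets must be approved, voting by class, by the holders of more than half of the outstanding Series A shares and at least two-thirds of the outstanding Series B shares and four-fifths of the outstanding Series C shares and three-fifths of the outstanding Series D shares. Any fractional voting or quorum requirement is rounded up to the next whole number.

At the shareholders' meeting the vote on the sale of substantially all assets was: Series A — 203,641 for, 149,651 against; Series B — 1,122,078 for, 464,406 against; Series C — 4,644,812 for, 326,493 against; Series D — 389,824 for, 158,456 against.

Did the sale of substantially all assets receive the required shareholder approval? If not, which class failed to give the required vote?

Approved — every class gave the required vote.

Series A: a majority of 407281 is 203641; 203,641 required, 203,641 in favor — approved.
Series B: 2/3 of 1682564 = 1121709.33, rounded up to 1121710; 1,121,710 required, 1,122,078 in favor — approved.
Series C: 4/5 of 5804799 = 4643839.20, rounded up to 4643840; 4,643,840 required, 4,644,812 in favor — approved.
Series D: 3/5 of 649607 = 389764.20, rounded up to 389765; 389,765 required, 389,824 in favor — approved.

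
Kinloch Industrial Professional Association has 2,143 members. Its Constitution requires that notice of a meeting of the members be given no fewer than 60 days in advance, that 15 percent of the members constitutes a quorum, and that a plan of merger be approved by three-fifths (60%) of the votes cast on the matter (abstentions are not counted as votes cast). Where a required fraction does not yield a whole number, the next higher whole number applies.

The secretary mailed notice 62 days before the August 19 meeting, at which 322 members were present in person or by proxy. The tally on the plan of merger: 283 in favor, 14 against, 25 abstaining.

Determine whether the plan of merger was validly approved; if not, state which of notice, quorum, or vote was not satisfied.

Notice: 62 days given; 60 required. Satisfied.
Quorum: 15% of 2,143 = 321.45, rounded up to 322; 322 present. Satisfied.
Vote: requires three-fifths of the votes cast (322 − 25 abstaining = 297); 3/5 of 297 = 178.20, rounded up to 179, so 179 needed; 283 in favor. Satisfied.

Valid — all requirements satisfied.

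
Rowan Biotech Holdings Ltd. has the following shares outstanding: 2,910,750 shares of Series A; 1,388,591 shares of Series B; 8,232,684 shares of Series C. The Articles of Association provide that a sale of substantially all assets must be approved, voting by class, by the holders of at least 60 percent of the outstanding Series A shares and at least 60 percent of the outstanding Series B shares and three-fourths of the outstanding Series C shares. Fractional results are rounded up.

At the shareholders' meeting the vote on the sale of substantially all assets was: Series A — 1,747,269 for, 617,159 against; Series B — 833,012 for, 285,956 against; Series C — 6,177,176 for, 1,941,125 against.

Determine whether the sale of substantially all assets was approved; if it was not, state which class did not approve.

Not approved — the Series B shares did not give the required vote.

Series A: 3/5 of 2910750 = 1746450; 1,746,450 required, 1,747,269 in favor — approved.
Series B: 3/5 of 1388591 = 833154.60, rounded up to 833155; 833,155 required, 833,012 in favor — not approved.
Series C: 3/4 of 8232684 = 6174513; 6,174,513 required, 6,177,176 in favor — approved.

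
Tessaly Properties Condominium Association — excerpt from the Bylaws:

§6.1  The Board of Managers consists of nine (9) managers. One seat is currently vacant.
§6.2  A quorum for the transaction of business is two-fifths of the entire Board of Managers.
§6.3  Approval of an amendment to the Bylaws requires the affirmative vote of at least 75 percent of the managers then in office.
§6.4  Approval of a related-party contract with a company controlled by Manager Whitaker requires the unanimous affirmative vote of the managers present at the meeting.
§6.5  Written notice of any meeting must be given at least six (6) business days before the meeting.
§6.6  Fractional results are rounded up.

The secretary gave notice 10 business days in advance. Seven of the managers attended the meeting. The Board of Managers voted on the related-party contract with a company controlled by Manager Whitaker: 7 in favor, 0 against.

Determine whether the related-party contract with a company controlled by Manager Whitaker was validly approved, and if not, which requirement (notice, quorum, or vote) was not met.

Valid — all requirements satisfied.

Notice: 10 business days given; 6 required (10 ≥ 6). Satisfied.
Quorum: 7 present; quorum is 4. Satisfied.
Vote: the related-party contract with a company controlled by Manager Whitaker requires the unanimous vote of the managers present (7). Unanimous means all 7, so 7 affirmative votes are needed; 7 voted in favor. Satisfied.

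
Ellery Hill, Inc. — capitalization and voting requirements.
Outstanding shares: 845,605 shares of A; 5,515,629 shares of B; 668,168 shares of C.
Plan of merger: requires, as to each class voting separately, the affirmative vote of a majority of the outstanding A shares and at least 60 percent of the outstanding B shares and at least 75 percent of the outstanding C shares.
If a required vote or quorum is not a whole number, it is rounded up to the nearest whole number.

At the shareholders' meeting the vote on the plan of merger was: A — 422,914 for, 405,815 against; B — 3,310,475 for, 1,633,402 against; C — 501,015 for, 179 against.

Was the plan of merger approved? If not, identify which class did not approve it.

Not approved — the C shares did not give the required vote.

A: a majority of 845605 is 422803; 422,803 required, 422,914 in favor — approved.
B: 3/5 of 5515629 = 3309377.40, rounded up to 3309378; 3,309,378 required, 3,310,475 in favor — approved.
C: 3/4 of 668168 = 501126; 501,126 required, 501,015 in favor — not approved.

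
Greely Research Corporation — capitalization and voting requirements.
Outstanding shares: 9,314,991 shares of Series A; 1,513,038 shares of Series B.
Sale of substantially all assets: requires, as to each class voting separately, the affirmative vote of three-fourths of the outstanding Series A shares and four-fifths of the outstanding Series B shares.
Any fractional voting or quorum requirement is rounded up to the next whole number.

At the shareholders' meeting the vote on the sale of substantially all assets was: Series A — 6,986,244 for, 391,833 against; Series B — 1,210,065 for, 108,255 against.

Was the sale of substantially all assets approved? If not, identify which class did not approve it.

Not approved — the Series B shares did not give the required vote.

Series A: 3/4 of 9314991 = 6986243.25, rounded up to 6986244; 6,986,244 required, 6,986,244 in favor — approved.
Series B: 4/5 of 1513038 = 1210430.40, rounded up to 1210431; 1,210,431 required, 1,210,065 in favor — not approved.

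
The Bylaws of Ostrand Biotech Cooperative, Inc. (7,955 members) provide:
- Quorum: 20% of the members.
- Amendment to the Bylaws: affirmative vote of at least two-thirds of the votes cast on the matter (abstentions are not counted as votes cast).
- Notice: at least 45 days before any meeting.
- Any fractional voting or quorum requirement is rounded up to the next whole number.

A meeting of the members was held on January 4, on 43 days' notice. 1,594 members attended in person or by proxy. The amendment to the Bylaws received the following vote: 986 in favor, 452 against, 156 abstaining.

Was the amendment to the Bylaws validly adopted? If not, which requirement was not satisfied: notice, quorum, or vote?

Invalid — notice requirement not satisfied.

Notice: 43 days given; 45 required. Not satisfied.
Quorum: 20% of 7,955 = 1,591; 1,594 present. Satisfied.
Vote: requires two-thirds of the votes cast (1,594 − 156 abstaining = 1,438); 2/3 of 1438 = 958.67, rounded up to 959, so 959 needed; 986 in favor. Satisfied.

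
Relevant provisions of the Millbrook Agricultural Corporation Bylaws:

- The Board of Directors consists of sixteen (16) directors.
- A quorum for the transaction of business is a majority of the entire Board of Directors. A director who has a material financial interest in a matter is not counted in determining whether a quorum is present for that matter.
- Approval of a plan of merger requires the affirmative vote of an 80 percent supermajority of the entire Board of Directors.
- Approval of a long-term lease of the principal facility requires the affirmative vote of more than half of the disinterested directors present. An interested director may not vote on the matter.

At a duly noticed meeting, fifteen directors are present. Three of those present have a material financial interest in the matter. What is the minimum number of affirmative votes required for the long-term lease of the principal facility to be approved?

7

The long-term lease of the principal facility requires a majority of the disinterested directors present (15 − 3 = 12).
A majority of 12 is 7.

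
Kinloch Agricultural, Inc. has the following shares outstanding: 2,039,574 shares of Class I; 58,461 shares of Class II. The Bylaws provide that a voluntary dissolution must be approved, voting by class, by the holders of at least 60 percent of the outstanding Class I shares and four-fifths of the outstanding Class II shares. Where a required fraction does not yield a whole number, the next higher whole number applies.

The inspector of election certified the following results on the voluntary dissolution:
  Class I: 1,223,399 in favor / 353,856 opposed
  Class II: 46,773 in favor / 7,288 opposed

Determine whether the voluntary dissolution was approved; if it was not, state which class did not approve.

Not approved — the Class I shares did not give the required vote.

Class I: 3/5 of 2039574 = 1223744.40, rounded up to 1223745; 1,223,745 required, 1,223,399 in favor — not approved.
Class II: 4/5 of 58461 = 46768.80, rounded up to 46769; 46,769 required, 46,773 in favor — approved.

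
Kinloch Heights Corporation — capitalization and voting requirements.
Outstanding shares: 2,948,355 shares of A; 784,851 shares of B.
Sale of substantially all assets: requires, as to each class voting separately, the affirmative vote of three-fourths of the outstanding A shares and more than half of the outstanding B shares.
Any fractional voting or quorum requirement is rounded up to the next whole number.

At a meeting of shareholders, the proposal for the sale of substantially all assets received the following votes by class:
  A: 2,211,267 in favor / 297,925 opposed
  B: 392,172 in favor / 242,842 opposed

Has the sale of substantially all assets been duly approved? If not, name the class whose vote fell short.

Not approved — the B shares did not give the required vote.

A: 3/4 of 2948355 = 2211266.25, rounded up to 2211267; 2,211,267 required, 2,211,267 in favor — approved.
B: a majority of 784851 is 392426; 392,426 required, 392,172 in favor — not approved.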